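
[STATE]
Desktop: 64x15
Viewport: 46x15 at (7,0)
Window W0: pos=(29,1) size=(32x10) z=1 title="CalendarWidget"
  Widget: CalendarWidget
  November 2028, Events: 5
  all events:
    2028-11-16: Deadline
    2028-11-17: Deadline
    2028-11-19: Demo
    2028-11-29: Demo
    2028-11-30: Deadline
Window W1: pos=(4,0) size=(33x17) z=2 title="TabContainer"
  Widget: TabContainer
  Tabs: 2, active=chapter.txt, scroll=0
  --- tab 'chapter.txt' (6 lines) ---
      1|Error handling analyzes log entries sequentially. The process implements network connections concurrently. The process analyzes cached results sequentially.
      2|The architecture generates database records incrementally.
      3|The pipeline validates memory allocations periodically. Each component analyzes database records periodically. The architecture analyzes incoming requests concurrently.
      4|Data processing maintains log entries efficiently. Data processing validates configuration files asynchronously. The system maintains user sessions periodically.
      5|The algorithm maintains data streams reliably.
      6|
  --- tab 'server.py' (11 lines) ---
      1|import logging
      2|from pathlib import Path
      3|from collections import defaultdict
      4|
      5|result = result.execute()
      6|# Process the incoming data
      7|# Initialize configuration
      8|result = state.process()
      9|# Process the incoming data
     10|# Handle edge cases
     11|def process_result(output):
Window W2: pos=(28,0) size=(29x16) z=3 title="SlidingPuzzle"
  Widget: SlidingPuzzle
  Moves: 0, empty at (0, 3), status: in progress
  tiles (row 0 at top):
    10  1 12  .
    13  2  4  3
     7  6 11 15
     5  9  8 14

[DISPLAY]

━━━━━━━━━━━━━━━━━━━━━┏━━━━━━━━━━━━━━━━━━━━━━━━
abContainer          ┃ SlidingPuzzle          
─────────────────────┠────────────────────────
hapter.txt]│ server.p┃┌────┬────┬────┬────┐   
─────────────────────┃│ 10 │  1 │ 12 │    │   
ror handling analyzes┃├────┼────┼────┼────┤   
e architecture genera┃│ 13 │  2 │  4 │  3 │   
e pipeline validates ┃├────┼────┼────┼────┤   
ta processing maintai┃│  7 │  6 │ 11 │ 15 │   
e algorithm maintains┃├────┼────┼────┼────┤   
                     ┃│  5 │  9 │  8 │ 14 │   
                     ┃└────┴────┴────┴────┘   
                     ┃Moves: 0                
                     ┃                        
                     ┃                        


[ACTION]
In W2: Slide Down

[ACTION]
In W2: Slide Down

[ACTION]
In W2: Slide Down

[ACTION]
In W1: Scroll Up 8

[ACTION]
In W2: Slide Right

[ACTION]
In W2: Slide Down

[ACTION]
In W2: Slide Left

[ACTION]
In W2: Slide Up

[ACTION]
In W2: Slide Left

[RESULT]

━━━━━━━━━━━━━━━━━━━━━┏━━━━━━━━━━━━━━━━━━━━━━━━
abContainer          ┃ SlidingPuzzle          
─────────────────────┠────────────────────────
hapter.txt]│ server.p┃┌────┬────┬────┬────┐   
─────────────────────┃│ 10 │  1 │ 12 │  3 │   
ror handling analyzes┃├────┼────┼────┼────┤   
e architecture genera┃│ 13 │  2 │  4 │    │   
e pipeline validates ┃├────┼────┼────┼────┤   
ta processing maintai┃│  7 │  6 │ 11 │ 15 │   
e algorithm maintains┃├────┼────┼────┼────┤   
                     ┃│  5 │  9 │  8 │ 14 │   
                     ┃└────┴────┴────┴────┘   
                     ┃Moves: 3                
                     ┃                        
                     ┃                        


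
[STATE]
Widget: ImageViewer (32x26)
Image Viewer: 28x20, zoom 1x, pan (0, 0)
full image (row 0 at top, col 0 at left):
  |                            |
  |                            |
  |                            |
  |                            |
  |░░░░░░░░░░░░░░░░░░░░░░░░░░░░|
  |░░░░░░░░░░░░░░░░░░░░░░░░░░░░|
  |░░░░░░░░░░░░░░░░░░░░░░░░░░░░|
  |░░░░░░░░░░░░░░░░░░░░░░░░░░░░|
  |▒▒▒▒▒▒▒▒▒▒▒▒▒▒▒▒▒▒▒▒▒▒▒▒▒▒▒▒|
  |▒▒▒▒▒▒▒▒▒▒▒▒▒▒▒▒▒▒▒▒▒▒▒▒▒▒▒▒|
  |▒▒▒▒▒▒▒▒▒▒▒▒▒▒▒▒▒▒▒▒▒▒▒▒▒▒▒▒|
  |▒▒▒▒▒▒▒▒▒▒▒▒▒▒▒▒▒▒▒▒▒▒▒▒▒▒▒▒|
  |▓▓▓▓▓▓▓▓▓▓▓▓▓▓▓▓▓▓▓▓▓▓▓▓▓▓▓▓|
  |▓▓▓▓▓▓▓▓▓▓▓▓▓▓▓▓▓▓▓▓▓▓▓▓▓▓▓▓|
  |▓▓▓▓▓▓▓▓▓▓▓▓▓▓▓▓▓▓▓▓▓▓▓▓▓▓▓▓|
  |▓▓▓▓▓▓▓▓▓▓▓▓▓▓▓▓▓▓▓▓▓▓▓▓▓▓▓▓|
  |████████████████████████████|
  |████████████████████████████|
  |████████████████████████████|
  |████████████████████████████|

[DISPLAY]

                                
                                
                                
                                
░░░░░░░░░░░░░░░░░░░░░░░░░░░░    
░░░░░░░░░░░░░░░░░░░░░░░░░░░░    
░░░░░░░░░░░░░░░░░░░░░░░░░░░░    
░░░░░░░░░░░░░░░░░░░░░░░░░░░░    
▒▒▒▒▒▒▒▒▒▒▒▒▒▒▒▒▒▒▒▒▒▒▒▒▒▒▒▒    
▒▒▒▒▒▒▒▒▒▒▒▒▒▒▒▒▒▒▒▒▒▒▒▒▒▒▒▒    
▒▒▒▒▒▒▒▒▒▒▒▒▒▒▒▒▒▒▒▒▒▒▒▒▒▒▒▒    
▒▒▒▒▒▒▒▒▒▒▒▒▒▒▒▒▒▒▒▒▒▒▒▒▒▒▒▒    
▓▓▓▓▓▓▓▓▓▓▓▓▓▓▓▓▓▓▓▓▓▓▓▓▓▓▓▓    
▓▓▓▓▓▓▓▓▓▓▓▓▓▓▓▓▓▓▓▓▓▓▓▓▓▓▓▓    
▓▓▓▓▓▓▓▓▓▓▓▓▓▓▓▓▓▓▓▓▓▓▓▓▓▓▓▓    
▓▓▓▓▓▓▓▓▓▓▓▓▓▓▓▓▓▓▓▓▓▓▓▓▓▓▓▓    
████████████████████████████    
████████████████████████████    
████████████████████████████    
████████████████████████████    
                                
                                
                                
                                
                                
                                


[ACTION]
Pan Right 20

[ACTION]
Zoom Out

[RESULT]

                                
                                
                                
                                
░░░░░░░░                        
░░░░░░░░                        
░░░░░░░░                        
░░░░░░░░                        
▒▒▒▒▒▒▒▒                        
▒▒▒▒▒▒▒▒                        
▒▒▒▒▒▒▒▒                        
▒▒▒▒▒▒▒▒                        
▓▓▓▓▓▓▓▓                        
▓▓▓▓▓▓▓▓                        
▓▓▓▓▓▓▓▓                        
▓▓▓▓▓▓▓▓                        
████████                        
████████                        
████████                        
████████                        
                                
                                
                                
                                
                                
                                


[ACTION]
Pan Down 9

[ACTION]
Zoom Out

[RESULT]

▒▒▒▒▒▒▒▒                        
▒▒▒▒▒▒▒▒                        
▒▒▒▒▒▒▒▒                        
▓▓▓▓▓▓▓▓                        
▓▓▓▓▓▓▓▓                        
▓▓▓▓▓▓▓▓                        
▓▓▓▓▓▓▓▓                        
████████                        
████████                        
████████                        
████████                        
                                
                                
                                
                                
                                
                                
                                
                                
                                
                                
                                
                                
                                
                                
                                


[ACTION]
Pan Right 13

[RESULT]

                                
                                
                                
                                
                                
                                
                                
                                
                                
                                
                                
                                
                                
                                
                                
                                
                                
                                
                                
                                
                                
                                
                                
                                
                                
                                


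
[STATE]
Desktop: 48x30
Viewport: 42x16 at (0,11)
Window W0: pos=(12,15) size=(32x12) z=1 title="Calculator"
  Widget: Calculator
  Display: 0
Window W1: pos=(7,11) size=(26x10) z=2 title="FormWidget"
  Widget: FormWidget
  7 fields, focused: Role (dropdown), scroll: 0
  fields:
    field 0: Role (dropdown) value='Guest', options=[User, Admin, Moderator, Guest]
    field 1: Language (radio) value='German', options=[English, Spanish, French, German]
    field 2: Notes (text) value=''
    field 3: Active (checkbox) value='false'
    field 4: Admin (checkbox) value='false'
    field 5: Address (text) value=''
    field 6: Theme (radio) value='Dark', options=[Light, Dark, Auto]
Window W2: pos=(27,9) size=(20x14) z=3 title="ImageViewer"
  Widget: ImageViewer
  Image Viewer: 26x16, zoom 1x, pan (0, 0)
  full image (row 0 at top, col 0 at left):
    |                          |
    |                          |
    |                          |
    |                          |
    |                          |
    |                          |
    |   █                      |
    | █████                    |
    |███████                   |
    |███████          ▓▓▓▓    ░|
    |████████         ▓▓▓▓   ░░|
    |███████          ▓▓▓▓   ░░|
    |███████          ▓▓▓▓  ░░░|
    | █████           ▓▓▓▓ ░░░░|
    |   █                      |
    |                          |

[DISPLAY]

       ┏━━━━━━━━━━━━━━━━━━━┠──────────────
       ┃ FormWidget        ┃              
       ┠───────────────────┃              
       ┃> Role:       [Gues┃              
       ┃  Language:   ( ) E┃              
       ┃  Notes:      [    ┃              
       ┃  Active:     [ ]  ┃              
       ┃  Admin:      [ ]  ┃   █          
       ┃  Address:    [    ┃ █████        
       ┗━━━━━━━━━━━━━━━━━━━┃███████       
            ┃├───┼───┼───┼─┃███████       
            ┃│ 4 │ 5 │ 6 │ ┗━━━━━━━━━━━━━━
            ┃├───┼───┼───┼───┤            
            ┃│ 1 │ 2 │ 3 │ - │            
            ┃└───┴───┴───┴───┘            
            ┗━━━━━━━━━━━━━━━━━━━━━━━━━━━━━


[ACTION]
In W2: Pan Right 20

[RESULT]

       ┏━━━━━━━━━━━━━━━━━━━┠──────────────
       ┃ FormWidget        ┃              
       ┠───────────────────┃              
       ┃> Role:       [Gues┃              
       ┃  Language:   ( ) E┃              
       ┃  Notes:      [    ┃              
       ┃  Active:     [ ]  ┃              
       ┃  Admin:      [ ]  ┃              
       ┃  Address:    [    ┃              
       ┗━━━━━━━━━━━━━━━━━━━┃              
            ┃├───┼───┼───┼─┃▓    ░        
            ┃│ 4 │ 5 │ 6 │ ┗━━━━━━━━━━━━━━
            ┃├───┼───┼───┼───┤            
            ┃│ 1 │ 2 │ 3 │ - │            
            ┃└───┴───┴───┴───┘            
            ┗━━━━━━━━━━━━━━━━━━━━━━━━━━━━━


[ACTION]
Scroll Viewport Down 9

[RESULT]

       ┃> Role:       [Gues┃              
       ┃  Language:   ( ) E┃              
       ┃  Notes:      [    ┃              
       ┃  Active:     [ ]  ┃              
       ┃  Admin:      [ ]  ┃              
       ┃  Address:    [    ┃              
       ┗━━━━━━━━━━━━━━━━━━━┃              
            ┃├───┼───┼───┼─┃▓    ░        
            ┃│ 4 │ 5 │ 6 │ ┗━━━━━━━━━━━━━━
            ┃├───┼───┼───┼───┤            
            ┃│ 1 │ 2 │ 3 │ - │            
            ┃└───┴───┴───┴───┘            
            ┗━━━━━━━━━━━━━━━━━━━━━━━━━━━━━
                                          
                                          
                                          


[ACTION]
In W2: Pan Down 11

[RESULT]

       ┃> Role:       [Gues┃▓ ░░░░        
       ┃  Language:   ( ) E┃              
       ┃  Notes:      [    ┃              
       ┃  Active:     [ ]  ┃              
       ┃  Admin:      [ ]  ┃              
       ┃  Address:    [    ┃              
       ┗━━━━━━━━━━━━━━━━━━━┃              
            ┃├───┼───┼───┼─┃              
            ┃│ 4 │ 5 │ 6 │ ┗━━━━━━━━━━━━━━
            ┃├───┼───┼───┼───┤            
            ┃│ 1 │ 2 │ 3 │ - │            
            ┃└───┴───┴───┴───┘            
            ┗━━━━━━━━━━━━━━━━━━━━━━━━━━━━━
                                          
                                          
                                          


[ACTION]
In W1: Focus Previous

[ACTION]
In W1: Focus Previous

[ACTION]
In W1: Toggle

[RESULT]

       ┃  Role:       [Gues┃▓ ░░░░        
       ┃  Language:   ( ) E┃              
       ┃  Notes:      [    ┃              
       ┃  Active:     [ ]  ┃              
       ┃  Admin:      [ ]  ┃              
       ┃> Address:    [    ┃              
       ┗━━━━━━━━━━━━━━━━━━━┃              
            ┃├───┼───┼───┼─┃              
            ┃│ 4 │ 5 │ 6 │ ┗━━━━━━━━━━━━━━
            ┃├───┼───┼───┼───┤            
            ┃│ 1 │ 2 │ 3 │ - │            
            ┃└───┴───┴───┴───┘            
            ┗━━━━━━━━━━━━━━━━━━━━━━━━━━━━━
                                          
                                          
                                          


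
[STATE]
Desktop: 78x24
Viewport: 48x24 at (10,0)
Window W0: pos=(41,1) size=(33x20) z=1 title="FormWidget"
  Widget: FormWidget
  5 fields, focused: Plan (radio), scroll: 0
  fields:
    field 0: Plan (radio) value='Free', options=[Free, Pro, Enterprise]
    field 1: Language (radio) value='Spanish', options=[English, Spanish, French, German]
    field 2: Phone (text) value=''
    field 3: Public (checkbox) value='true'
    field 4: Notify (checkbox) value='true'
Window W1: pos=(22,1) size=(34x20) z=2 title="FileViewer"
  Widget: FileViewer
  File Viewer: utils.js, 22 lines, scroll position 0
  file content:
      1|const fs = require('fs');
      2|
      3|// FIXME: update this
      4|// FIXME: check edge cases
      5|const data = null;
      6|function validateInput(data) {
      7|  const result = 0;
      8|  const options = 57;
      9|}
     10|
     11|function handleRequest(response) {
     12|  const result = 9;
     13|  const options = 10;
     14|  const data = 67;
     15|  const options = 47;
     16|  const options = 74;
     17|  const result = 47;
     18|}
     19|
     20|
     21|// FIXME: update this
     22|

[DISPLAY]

                                                
            ┏━━━━━━━━━━━━━━━━━━━━━━━━━━━━━━━━┓━━
            ┃ FileViewer                     ┃  
            ┠────────────────────────────────┨──
            ┃const fs = require('fs');      ▲┃(●
            ┃                               █┃( 
            ┃// FIXME: update this          ░┃[ 
            ┃// FIXME: check edge cases     ░┃[x
            ┃const data = null;             ░┃[x
            ┃function validateInput(data) { ░┃  
            ┃  const result = 0;            ░┃  
            ┃  const options = 57;          ░┃  
            ┃}                              ░┃  
            ┃                               ░┃  
            ┃function handleRequest(response░┃  
            ┃  const result = 9;            ░┃  
            ┃  const options = 10;          ░┃  
            ┃  const data = 67;             ░┃  
            ┃  const options = 47;          ░┃  
            ┃  const options = 74;          ▼┃  
            ┗━━━━━━━━━━━━━━━━━━━━━━━━━━━━━━━━┛━━
                                                
                                                
                                                


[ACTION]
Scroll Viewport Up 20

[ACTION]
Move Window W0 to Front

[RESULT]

                                                
            ┏━━━━━━━━━━━━━━━━━━┏━━━━━━━━━━━━━━━━
            ┃ FileViewer       ┃ FormWidget     
            ┠──────────────────┠────────────────
            ┃const fs = require┃> Plan:       (●
            ┃                  ┃  Language:   ( 
            ┃// FIXME: update t┃  Phone:      [ 
            ┃// FIXME: check ed┃  Public:     [x
            ┃const data = null;┃  Notify:     [x
            ┃function validateI┃                
            ┃  const result = 0┃                
            ┃  const options = ┃                
            ┃}                 ┃                
            ┃                  ┃                
            ┃function handleReq┃                
            ┃  const result = 9┃                
            ┃  const options = ┃                
            ┃  const data = 67;┃                
            ┃  const options = ┃                
            ┃  const options = ┃                
            ┗━━━━━━━━━━━━━━━━━━┗━━━━━━━━━━━━━━━━
                                                
                                                
                                                


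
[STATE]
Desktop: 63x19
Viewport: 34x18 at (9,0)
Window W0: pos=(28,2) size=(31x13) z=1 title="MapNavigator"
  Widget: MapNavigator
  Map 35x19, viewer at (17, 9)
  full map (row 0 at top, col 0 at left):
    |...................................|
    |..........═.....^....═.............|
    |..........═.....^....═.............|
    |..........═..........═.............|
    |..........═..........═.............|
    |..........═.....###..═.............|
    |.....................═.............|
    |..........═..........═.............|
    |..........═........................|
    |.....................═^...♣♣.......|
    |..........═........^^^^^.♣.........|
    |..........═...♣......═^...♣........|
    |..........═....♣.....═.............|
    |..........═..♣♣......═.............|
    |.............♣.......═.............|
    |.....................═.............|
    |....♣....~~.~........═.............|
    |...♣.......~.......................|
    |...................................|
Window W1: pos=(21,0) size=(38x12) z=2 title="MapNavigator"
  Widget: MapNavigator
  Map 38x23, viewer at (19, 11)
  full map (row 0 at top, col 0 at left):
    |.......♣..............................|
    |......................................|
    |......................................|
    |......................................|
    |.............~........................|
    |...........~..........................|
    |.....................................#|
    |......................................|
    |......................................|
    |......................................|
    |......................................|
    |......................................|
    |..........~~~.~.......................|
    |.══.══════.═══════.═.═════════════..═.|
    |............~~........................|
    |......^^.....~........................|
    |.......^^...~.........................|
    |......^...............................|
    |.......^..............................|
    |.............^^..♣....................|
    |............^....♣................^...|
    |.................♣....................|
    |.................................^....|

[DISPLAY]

            ┏━━━━━━━━━━━━━━━━━━━━━
            ┃ MapNavigator        
            ┠─────────────────────
            ┃.....................
            ┃.....................
            ┃.....................
            ┃.....................
            ┃..................@..
            ┃.........~~~.~.......
            ┃══.══════.═══════.═.═
            ┃...........~~........
            ┗━━━━━━━━━━━━━━━━━━━━━
                   ┃.......═....♣.
                   ┃.......═..♣♣..
                   ┗━━━━━━━━━━━━━━
                                  
                                  
                                  


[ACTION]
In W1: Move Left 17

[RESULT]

            ┏━━━━━━━━━━━━━━━━━━━━━
            ┃ MapNavigator        
            ┠─────────────────────
            ┃                .....
            ┃                .....
            ┃                .....
            ┃                .....
            ┃                ..@..
            ┃                .....
            ┃                .══.═
            ┃                .....
            ┗━━━━━━━━━━━━━━━━━━━━━
                   ┃.......═....♣.
                   ┃.......═..♣♣..
                   ┗━━━━━━━━━━━━━━
                                  
                                  
                                  


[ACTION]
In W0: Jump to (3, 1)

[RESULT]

            ┏━━━━━━━━━━━━━━━━━━━━━
            ┃ MapNavigator        
            ┠─────────────────────
            ┃                .....
            ┃                .....
            ┃                .....
            ┃                .....
            ┃                ..@..
            ┃                .....
            ┃                .══.═
            ┃                .....
            ┗━━━━━━━━━━━━━━━━━━━━━
                   ┃           ...
                   ┃           ...
                   ┗━━━━━━━━━━━━━━
                                  
                                  
                                  


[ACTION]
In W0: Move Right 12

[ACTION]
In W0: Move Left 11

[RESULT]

            ┏━━━━━━━━━━━━━━━━━━━━━
            ┃ MapNavigator        
            ┠─────────────────────
            ┃                .....
            ┃                .....
            ┃                .....
            ┃                .....
            ┃                ..@..
            ┃                .....
            ┃                .══.═
            ┃                .....
            ┗━━━━━━━━━━━━━━━━━━━━━
                   ┃          ....
                   ┃          ....
                   ┗━━━━━━━━━━━━━━
                                  
                                  
                                  


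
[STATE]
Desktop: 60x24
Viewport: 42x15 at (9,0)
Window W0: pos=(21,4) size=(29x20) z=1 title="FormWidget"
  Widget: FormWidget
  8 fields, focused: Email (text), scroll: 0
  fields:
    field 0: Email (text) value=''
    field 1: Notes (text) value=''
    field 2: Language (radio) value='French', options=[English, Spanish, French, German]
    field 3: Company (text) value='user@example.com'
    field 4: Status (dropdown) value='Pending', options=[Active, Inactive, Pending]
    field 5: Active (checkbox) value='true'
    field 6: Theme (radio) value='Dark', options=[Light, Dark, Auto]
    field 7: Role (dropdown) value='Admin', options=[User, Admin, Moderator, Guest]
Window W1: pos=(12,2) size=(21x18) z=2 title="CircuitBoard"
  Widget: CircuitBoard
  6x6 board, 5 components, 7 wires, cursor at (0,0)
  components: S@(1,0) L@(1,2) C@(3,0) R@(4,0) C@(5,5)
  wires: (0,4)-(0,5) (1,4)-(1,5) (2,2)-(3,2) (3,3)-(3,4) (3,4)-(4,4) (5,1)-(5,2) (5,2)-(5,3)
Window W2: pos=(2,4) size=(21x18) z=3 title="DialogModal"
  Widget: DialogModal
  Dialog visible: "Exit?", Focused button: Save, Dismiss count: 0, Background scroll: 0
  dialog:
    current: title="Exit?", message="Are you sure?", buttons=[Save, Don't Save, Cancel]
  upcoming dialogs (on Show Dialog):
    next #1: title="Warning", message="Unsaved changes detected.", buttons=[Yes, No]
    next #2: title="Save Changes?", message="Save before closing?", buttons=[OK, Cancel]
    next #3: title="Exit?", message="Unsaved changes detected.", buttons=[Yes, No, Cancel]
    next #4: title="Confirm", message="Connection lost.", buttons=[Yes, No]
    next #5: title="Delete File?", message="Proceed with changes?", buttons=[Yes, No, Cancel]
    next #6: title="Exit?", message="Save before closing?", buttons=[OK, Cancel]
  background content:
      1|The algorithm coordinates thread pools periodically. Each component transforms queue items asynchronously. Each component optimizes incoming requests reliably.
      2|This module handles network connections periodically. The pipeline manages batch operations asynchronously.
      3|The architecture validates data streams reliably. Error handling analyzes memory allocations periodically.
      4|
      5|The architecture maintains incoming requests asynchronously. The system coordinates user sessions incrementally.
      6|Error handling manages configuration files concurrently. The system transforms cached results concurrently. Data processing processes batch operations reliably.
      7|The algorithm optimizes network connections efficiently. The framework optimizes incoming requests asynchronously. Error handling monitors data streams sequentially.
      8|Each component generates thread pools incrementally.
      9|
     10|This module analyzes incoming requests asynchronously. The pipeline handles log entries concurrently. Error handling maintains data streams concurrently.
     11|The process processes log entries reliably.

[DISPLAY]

                                          
                                          
   ┏━━━━━━━━━━━━━━━━━━━┓                  
   ┃ CircuitBoard      ┃                  
━━━━━━━━━━━━━┓─────────┨━━━━━━━━━━━━━━━━┓ 
gModal       ┃ 4 5     ┃                ┃ 
─────────────┨         ┃────────────────┨ 
gorithm coord┃         ┃   [           ]┃ 
odule handles┃  L      ┃   [           ]┃ 
chitecture va┃         ┃   ( ) English  ┃ 
             ┃  ·      ┃   [user@exampl]┃ 
──────────┐ma┃  │      ┃   [Pending   ▼]┃ 
 Exit?    │na┃  ·   · ─┃   [x]          ┃ 
 you sure?│im┃         ┃   ( ) Light  (●┃ 
ve]  Don't│ne┃         ┃   [Admin     ▼]┃ 


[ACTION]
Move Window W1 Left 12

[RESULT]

                                          
                                          
━━━━━━━━━━━┓                              
Board      ┃                              
━━━━━━━━━━━━━┓━━━━━━━━━━━━━━━━━━━━━━━━━━┓ 
gModal       ┃FormWidget                ┃ 
─────────────┨──────────────────────────┨ 
gorithm coord┃ Email:      [           ]┃ 
odule handles┃ Notes:      [           ]┃ 
chitecture va┃ Language:   ( ) English  ┃ 
             ┃ Company:    [user@exampl]┃ 
──────────┐ma┃ Status:     [Pending   ▼]┃ 
 Exit?    │na┃ Active:     [x]          ┃ 
 you sure?│im┃ Theme:      ( ) Light  (●┃ 
ve]  Don't│ne┃ Role:       [Admin     ▼]┃ 


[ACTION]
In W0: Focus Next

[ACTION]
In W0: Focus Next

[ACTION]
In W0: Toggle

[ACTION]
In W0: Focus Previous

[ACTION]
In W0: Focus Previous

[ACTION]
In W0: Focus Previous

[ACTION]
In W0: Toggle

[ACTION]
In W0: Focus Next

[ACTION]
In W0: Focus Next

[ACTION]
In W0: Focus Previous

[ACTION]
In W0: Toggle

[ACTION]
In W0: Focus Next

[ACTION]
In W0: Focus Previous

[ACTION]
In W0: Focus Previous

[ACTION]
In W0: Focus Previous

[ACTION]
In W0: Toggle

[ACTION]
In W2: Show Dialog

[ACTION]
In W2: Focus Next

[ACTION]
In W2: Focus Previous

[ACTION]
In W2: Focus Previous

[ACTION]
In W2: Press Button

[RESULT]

                                          
                                          
━━━━━━━━━━━┓                              
Board      ┃                              
━━━━━━━━━━━━━┓━━━━━━━━━━━━━━━━━━━━━━━━━━┓ 
gModal       ┃FormWidget                ┃ 
─────────────┨──────────────────────────┨ 
gorithm coord┃ Email:      [           ]┃ 
odule handles┃ Notes:      [           ]┃ 
chitecture va┃ Language:   ( ) English  ┃ 
             ┃ Company:    [user@exampl]┃ 
chitecture ma┃ Status:     [Pending   ▼]┃ 
handling mana┃ Active:     [x]          ┃ 
gorithm optim┃ Theme:      ( ) Light  (●┃ 
omponent gene┃ Role:       [Admin     ▼]┃ 


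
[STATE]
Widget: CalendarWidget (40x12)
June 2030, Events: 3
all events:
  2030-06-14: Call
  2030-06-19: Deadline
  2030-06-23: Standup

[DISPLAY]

               June 2030                
Mo Tu We Th Fr Sa Su                    
                1  2                    
 3  4  5  6  7  8  9                    
10 11 12 13 14* 15 16                   
17 18 19* 20 21 22 23*                  
24 25 26 27 28 29 30                    
                                        
                                        
                                        
                                        
                                        


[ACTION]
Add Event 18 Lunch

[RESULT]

               June 2030                
Mo Tu We Th Fr Sa Su                    
                1  2                    
 3  4  5  6  7  8  9                    
10 11 12 13 14* 15 16                   
17 18* 19* 20 21 22 23*                 
24 25 26 27 28 29 30                    
                                        
                                        
                                        
                                        
                                        


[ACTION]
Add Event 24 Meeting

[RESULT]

               June 2030                
Mo Tu We Th Fr Sa Su                    
                1  2                    
 3  4  5  6  7  8  9                    
10 11 12 13 14* 15 16                   
17 18* 19* 20 21 22 23*                 
24* 25 26 27 28 29 30                   
                                        
                                        
                                        
                                        
                                        


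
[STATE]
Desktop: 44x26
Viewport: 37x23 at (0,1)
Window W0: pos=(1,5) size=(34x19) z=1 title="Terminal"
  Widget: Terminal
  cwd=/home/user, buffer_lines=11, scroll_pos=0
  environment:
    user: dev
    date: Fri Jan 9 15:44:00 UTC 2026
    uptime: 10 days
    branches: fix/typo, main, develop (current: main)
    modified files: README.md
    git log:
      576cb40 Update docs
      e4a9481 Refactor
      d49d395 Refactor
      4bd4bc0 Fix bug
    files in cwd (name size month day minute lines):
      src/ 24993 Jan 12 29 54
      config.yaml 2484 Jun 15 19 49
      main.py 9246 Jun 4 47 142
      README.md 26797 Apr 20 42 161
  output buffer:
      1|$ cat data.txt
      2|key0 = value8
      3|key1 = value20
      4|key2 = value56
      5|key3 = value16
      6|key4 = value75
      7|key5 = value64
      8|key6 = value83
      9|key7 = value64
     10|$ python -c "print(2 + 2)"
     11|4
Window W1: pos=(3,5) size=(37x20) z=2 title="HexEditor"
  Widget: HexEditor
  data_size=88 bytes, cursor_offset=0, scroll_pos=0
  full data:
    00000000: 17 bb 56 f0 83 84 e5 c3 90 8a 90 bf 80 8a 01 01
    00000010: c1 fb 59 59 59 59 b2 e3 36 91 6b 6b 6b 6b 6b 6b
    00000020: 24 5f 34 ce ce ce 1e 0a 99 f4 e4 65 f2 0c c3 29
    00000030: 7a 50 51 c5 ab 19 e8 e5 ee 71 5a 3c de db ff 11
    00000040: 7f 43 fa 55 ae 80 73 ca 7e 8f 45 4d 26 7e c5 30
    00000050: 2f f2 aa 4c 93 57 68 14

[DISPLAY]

                                     
                                     
                                     
                                     
 ┏━┏━━━━━━━━━━━━━━━━━━━━━━━━━━━━━━━━━
 ┃ ┃ HexEditor                       
 ┠─┠─────────────────────────────────
 ┃$┃00000000  17 bb 56 f0 83 84 e5 c3
 ┃k┃00000010  c1 fb 59 59 59 59 b2 e3
 ┃k┃00000020  24 5f 34 ce ce ce 1e 0a
 ┃k┃00000030  7a 50 51 c5 ab 19 e8 e5
 ┃k┃00000040  7f 43 fa 55 ae 80 73 ca
 ┃k┃00000050  2f f2 aa 4c 93 57 68 14
 ┃k┃                                 
 ┃k┃                                 
 ┃k┃                                 
 ┃$┃                                 
 ┃4┃                                 
 ┃$┃                                 
 ┃ ┃                                 
 ┃ ┃                                 
 ┃ ┃                                 
 ┗━┃                                 


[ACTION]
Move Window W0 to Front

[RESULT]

                                     
                                     
                                     
                                     
 ┏━━━━━━━━━━━━━━━━━━━━━━━━━━━━━━━━┓━━
 ┃ Terminal                       ┃  
 ┠────────────────────────────────┨──
 ┃$ cat data.txt                  ┃c3
 ┃key0 = value8                   ┃e3
 ┃key1 = value20                  ┃0a
 ┃key2 = value56                  ┃e5
 ┃key3 = value16                  ┃ca
 ┃key4 = value75                  ┃14
 ┃key5 = value64                  ┃  
 ┃key6 = value83                  ┃  
 ┃key7 = value64                  ┃  
 ┃$ python -c "print(2 + 2)"      ┃  
 ┃4                               ┃  
 ┃$ █                             ┃  
 ┃                                ┃  
 ┃                                ┃  
 ┃                                ┃  
 ┗━━━━━━━━━━━━━━━━━━━━━━━━━━━━━━━━┛  


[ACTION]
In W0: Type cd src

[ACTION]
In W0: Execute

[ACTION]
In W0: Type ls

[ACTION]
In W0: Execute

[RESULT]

                                     
                                     
                                     
                                     
 ┏━━━━━━━━━━━━━━━━━━━━━━━━━━━━━━━━┓━━
 ┃ Terminal                       ┃  
 ┠────────────────────────────────┨──
 ┃key0 = value8                   ┃c3
 ┃key1 = value20                  ┃e3
 ┃key2 = value56                  ┃0a
 ┃key3 = value16                  ┃e5
 ┃key4 = value75                  ┃ca
 ┃key5 = value64                  ┃14
 ┃key6 = value83                  ┃  
 ┃key7 = value64                  ┃  
 ┃$ python -c "print(2 + 2)"      ┃  
 ┃4                               ┃  
 ┃$ cd src                        ┃  
 ┃                                ┃  
 ┃$ ls                            ┃  
 ┃src/  config.yaml  main.py  READ┃  
 ┃$ █                             ┃  
 ┗━━━━━━━━━━━━━━━━━━━━━━━━━━━━━━━━┛  
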